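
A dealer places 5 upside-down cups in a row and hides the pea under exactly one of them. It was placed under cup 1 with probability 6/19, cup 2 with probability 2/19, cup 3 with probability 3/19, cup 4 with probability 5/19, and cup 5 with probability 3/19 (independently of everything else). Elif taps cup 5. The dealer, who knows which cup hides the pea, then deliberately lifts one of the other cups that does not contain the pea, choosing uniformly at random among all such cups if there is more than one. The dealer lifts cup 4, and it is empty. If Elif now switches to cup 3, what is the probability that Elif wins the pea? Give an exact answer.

Consider each possible location of the pea in turn.
If it is under cup 1 (prior 6/19): the dealer has 3 equally likely choices, so probability 1/3; weight (6/19)·(1/3) = 2/19.
If it is under cup 2 (prior 2/19): the dealer has 3 equally likely choices, so probability 1/3; weight (2/19)·(1/3) = 2/57.
If it is under cup 3 (prior 3/19): the dealer has 3 equally likely choices, so probability 1/3; weight (3/19)·(1/3) = 1/19.
If it is under cup 4 (prior 5/19): the dealer opened cup 4, so this case is ruled out; weight (5/19)·0 = 0.
If it is under cup 5 (prior 3/19): the dealer has 4 equally likely choices, so probability 1/4; weight (3/19)·(1/4) = 3/76.
The weights sum to 53/228.
So P(the pea under cup 3 | the dealer opened cup 4) = (1/19) / (53/228) = 12/53.

12/53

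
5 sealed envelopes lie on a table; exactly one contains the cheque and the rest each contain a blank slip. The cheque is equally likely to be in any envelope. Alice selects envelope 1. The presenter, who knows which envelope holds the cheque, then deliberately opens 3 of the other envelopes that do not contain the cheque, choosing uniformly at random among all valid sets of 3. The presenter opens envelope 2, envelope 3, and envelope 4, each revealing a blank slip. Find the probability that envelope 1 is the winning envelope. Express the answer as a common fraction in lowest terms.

Consider each possible location of the cheque in turn.
If it is in envelope 1 (prior 1/5): the presenter has 4 equally likely choices, so probability 1/4; weight (1/5)·(1/4) = 1/20.
If it is in any of envelopes 2, 3, and 4 (prior 1/5 each): that envelope was opened and seen not to hold the prize — ruled out; weight (1/5)·0 = 0 each.
If it is in envelope 5 (prior 1/5): the presenter has no choice, probability 1; weight (1/5)·1 = 1/5.
The weights sum to 1/4.
So P(the cheque in envelope 1 | the presenter opened envelope 2, envelope 3, and envelope 4) = (1/20) / (1/4) = 1/5.

1/5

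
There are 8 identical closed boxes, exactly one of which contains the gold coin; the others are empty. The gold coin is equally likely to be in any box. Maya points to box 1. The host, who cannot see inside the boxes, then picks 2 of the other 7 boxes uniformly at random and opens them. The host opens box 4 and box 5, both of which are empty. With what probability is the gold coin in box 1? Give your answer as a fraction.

1/6

Consider each possible location of the gold coin in turn.
If it is in any of boxes 1, 2, 3, 6, 7, and 8 (prior 1/8 each): the host picks exactly this set with probability 1/21 regardless, and none is the prize; weight (1/8)·(1/21) = 1/168 each.
If it is in either of boxes 4 and 5 (prior 1/8 each): that box was opened and seen not to hold the prize — ruled out; weight (1/8)·0 = 0 each.
The weights sum to 1/28.
So P(the gold coin in box 1 | the host opened box 4 and box 5) = (1/168) / (1/28) = 1/6.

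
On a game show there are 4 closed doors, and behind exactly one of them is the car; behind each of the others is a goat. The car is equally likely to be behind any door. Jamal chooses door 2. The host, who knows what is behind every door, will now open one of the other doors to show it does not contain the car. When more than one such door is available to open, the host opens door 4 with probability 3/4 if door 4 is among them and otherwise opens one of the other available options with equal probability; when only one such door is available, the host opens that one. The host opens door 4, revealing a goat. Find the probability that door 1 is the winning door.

1/3

Consider each possible location of the car in turn.
If it is behind any of doors 1, 2, and 3 (prior 1/4 each): door 4 is available, opened with probability 3/4; weight (1/4)·(3/4) = 3/16 each.
If it is behind door 4 (prior 1/4): the host opened door 4, so this case is ruled out; weight (1/4)·0 = 0.
The weights sum to 9/16.
So P(the car behind door 1 | the host opened door 4) = (3/16) / (9/16) = 1/3.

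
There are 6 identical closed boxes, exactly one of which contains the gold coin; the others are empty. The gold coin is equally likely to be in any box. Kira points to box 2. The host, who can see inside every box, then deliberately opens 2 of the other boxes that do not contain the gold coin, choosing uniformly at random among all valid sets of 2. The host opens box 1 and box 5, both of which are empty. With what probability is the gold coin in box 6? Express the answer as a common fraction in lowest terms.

5/18

Consider each possible location of the gold coin in turn.
If it is in either of boxes 1 and 5 (prior 1/6 each): that box was opened and seen not to hold the prize — ruled out; weight (1/6)·0 = 0 each.
If it is in box 2 (prior 1/6): the host has 10 equally likely choices, so probability 1/10; weight (1/6)·(1/10) = 1/60.
If it is in any of boxes 3, 4, and 6 (prior 1/6 each): the host has 6 equally likely choices, so probability 1/6; weight (1/6)·(1/6) = 1/36 each.
The weights sum to 1/10.
So P(the gold coin in box 6 | the host opened box 1 and box 5) = (1/36) / (1/10) = 5/18.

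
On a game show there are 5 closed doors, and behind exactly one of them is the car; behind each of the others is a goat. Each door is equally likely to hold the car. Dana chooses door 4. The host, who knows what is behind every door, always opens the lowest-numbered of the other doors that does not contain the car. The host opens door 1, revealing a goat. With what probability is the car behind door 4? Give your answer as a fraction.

Consider each possible location of the car in turn.
If it is behind door 1 (prior 1/5): the host opened door 1, so this case is ruled out; weight (1/5)·0 = 0.
If it is behind any of doors 2, 3, 4, and 5 (prior 1/5 each): door 1 is the lowest-numbered option available, probability 1; weight (1/5)·1 = 1/5 each.
The weights sum to 4/5.
So P(the car behind door 4 | the host opened door 1) = (1/5) / (4/5) = 1/4.

1/4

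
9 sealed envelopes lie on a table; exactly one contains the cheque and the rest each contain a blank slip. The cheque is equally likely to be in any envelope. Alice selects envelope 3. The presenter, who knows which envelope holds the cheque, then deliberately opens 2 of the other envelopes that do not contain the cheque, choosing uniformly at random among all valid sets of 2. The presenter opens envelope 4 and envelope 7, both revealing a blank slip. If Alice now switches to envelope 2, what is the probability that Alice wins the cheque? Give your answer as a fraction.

Consider each possible location of the cheque in turn.
If it is in any of envelopes 1, 2, 5, 6, 8, and 9 (prior 1/9 each): the presenter has 21 equally likely choices, so probability 1/21; weight (1/9)·(1/21) = 1/189 each.
If it is in envelope 3 (prior 1/9): the presenter has 28 equally likely choices, so probability 1/28; weight (1/9)·(1/28) = 1/252.
If it is in either of envelopes 4 and 7 (prior 1/9 each): that envelope was opened and seen not to hold the prize — ruled out; weight (1/9)·0 = 0 each.
The weights sum to 1/28.
So P(the cheque in envelope 2 | the presenter opened envelope 4 and envelope 7) = (1/189) / (1/28) = 4/27.

4/27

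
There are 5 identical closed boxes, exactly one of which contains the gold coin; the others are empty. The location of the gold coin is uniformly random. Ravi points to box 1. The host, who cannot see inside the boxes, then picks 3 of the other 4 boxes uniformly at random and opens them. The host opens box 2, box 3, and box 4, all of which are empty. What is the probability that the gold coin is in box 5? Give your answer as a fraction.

1/2

Because the host chose which boxes to open without knowing where the gold coin is, the choice is independent of the prize location. Learning that none of the 3 opened boxes holds the gold coin simply rules out those 3 locations and leaves the remaining 2 boxes still equally likely by symmetry.
So P(the gold coin in box 5) = 1/2.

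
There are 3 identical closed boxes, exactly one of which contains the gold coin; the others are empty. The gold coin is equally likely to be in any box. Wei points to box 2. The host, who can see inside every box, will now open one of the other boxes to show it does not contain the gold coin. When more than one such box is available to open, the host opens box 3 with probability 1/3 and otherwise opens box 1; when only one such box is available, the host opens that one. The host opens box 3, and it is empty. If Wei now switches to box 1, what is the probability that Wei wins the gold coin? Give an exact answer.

Apply Bayes' rule, conditioning on where the gold coin actually is.
If it is in box 1 (prior 1/3): only box 3 is available, probability 1; weight (1/3)·1 = 1/3.
If it is in box 2 (prior 1/3): box 3 is available, opened with probability 1/3; weight (1/3)·(1/3) = 1/9.
If it is in box 3 (prior 1/3): the host opened box 3, so this case is ruled out; weight (1/3)·0 = 0.
The weights sum to 4/9.
So P(the gold coin in box 1 | the host opened box 3) = (1/3) / (4/9) = 3/4.

3/4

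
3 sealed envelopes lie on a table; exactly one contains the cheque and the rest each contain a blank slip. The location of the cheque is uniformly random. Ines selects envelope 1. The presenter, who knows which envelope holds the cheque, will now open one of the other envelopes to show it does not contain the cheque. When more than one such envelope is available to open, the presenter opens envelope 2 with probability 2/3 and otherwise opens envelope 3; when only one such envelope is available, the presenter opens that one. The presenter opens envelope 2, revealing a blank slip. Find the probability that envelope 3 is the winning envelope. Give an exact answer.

Condition on the true location of the cheque.
If it is in envelope 1 (prior 1/3): envelope 2 is available, opened with probability 2/3; weight (1/3)·(2/3) = 2/9.
If it is in envelope 2 (prior 1/3): the presenter opened envelope 2, so this case is ruled out; weight (1/3)·0 = 0.
If it is in envelope 3 (prior 1/3): only envelope 2 is available, probability 1; weight (1/3)·1 = 1/3.
The weights sum to 5/9.
So P(the cheque in envelope 3 | the presenter opened envelope 2) = (1/3) / (5/9) = 3/5.

3/5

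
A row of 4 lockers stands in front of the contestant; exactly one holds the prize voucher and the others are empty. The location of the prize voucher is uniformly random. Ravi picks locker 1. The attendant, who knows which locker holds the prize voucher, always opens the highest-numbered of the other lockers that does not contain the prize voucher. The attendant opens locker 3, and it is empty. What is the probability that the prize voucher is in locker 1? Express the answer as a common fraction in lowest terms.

Consider each possible location of the prize voucher in turn.
If it is in either of lockers 1 and 2 (prior 1/4 each): the attendant would have opened locker 4 instead, probability 0; weight (1/4)·0 = 0 each.
If it is in locker 3 (prior 1/4): the attendant opened locker 3, so this case is ruled out; weight (1/4)·0 = 0.
If it is in locker 4 (prior 1/4): locker 3 is the highest-numbered option available, probability 1; weight (1/4)·1 = 1/4.
The weights sum to 1/4.
So P(the prize voucher in locker 1 | the attendant opened locker 3) = 0 / (1/4) = 0.

0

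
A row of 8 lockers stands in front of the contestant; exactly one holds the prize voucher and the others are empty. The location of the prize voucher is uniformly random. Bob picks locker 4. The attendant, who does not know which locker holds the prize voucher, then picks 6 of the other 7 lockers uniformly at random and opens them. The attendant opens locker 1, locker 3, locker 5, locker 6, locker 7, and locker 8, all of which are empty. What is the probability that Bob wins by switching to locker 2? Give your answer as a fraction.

1/2

Condition on the true location of the prize voucher.
If it is in any of lockers 1, 3, 5, 6, 7, and 8 (prior 1/8 each): that locker was opened and seen not to hold the prize — ruled out; weight (1/8)·0 = 0 each.
If it is in either of lockers 2 and 4 (prior 1/8 each): the attendant picks exactly this set with probability 1/7 regardless, and none is the prize; weight (1/8)·(1/7) = 1/56 each.
The weights sum to 1/28.
So P(the prize voucher in locker 2 | the attendant opened locker 1, locker 3, locker 5, locker 6, locker 7, and locker 8) = (1/56) / (1/28) = 1/2.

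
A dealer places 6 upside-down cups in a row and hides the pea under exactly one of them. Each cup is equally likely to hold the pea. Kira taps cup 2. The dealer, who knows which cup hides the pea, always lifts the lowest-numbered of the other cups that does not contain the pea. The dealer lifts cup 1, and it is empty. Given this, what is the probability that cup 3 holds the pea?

1/5

Consider each possible location of the pea in turn.
If it is under cup 1 (prior 1/6): the dealer opened cup 1, so this case is ruled out; weight (1/6)·0 = 0.
If it is under any of cups 2, 3, 4, 5, and 6 (prior 1/6 each): cup 1 is the lowest-numbered option available, probability 1; weight (1/6)·1 = 1/6 each.
The weights sum to 5/6.
So P(the pea under cup 3 | the dealer opened cup 1) = (1/6) / (5/6) = 1/5.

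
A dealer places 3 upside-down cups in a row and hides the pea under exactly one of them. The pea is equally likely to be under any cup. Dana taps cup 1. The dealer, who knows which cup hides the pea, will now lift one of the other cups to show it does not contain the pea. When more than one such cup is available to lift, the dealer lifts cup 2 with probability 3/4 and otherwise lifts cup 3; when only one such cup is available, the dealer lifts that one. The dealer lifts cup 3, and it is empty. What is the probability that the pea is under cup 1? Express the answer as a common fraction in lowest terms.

Apply Bayes' rule, conditioning on where the pea actually is.
If it is under cup 1 (prior 1/3): cup 2 is available but not opened, probability 1/4; weight (1/3)·(1/4) = 1/12.
If it is under cup 2 (prior 1/3): only cup 3 is available, probability 1; weight (1/3)·1 = 1/3.
If it is under cup 3 (prior 1/3): the dealer opened cup 3, so this case is ruled out; weight (1/3)·0 = 0.
The weights sum to 5/12.
So P(the pea under cup 1 | the dealer opened cup 3) = (1/12) / (5/12) = 1/5.

1/5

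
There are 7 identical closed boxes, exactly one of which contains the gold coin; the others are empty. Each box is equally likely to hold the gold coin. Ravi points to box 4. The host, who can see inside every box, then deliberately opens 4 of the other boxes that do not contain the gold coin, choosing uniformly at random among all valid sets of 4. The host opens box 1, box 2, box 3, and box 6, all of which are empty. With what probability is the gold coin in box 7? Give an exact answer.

3/7

Consider each possible location of the gold coin in turn.
If it is in any of boxes 1, 2, 3, and 6 (prior 1/7 each): that box was opened and seen not to hold the prize — ruled out; weight (1/7)·0 = 0 each.
If it is in box 4 (prior 1/7): the host has 15 equally likely choices, so probability 1/15; weight (1/7)·(1/15) = 1/105.
If it is in either of boxes 5 and 7 (prior 1/7 each): the host has 5 equally likely choices, so probability 1/5; weight (1/7)·(1/5) = 1/35 each.
The weights sum to 1/15.
So P(the gold coin in box 7 | the host opened box 1, box 2, box 3, and box 6) = (1/35) / (1/15) = 3/7.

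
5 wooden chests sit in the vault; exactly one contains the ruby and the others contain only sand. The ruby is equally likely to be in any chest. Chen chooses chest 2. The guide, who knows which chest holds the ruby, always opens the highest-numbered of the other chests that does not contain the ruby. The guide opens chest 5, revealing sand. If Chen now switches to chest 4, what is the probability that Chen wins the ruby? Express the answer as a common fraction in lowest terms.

Consider each possible location of the ruby in turn.
If it is in any of chests 1, 2, 3, and 4 (prior 1/5 each): chest 5 is the highest-numbered option available, probability 1; weight (1/5)·1 = 1/5 each.
If it is in chest 5 (prior 1/5): the guide opened chest 5, so this case is ruled out; weight (1/5)·0 = 0.
The weights sum to 4/5.
So P(the ruby in chest 4 | the guide opened chest 5) = (1/5) / (4/5) = 1/4.

1/4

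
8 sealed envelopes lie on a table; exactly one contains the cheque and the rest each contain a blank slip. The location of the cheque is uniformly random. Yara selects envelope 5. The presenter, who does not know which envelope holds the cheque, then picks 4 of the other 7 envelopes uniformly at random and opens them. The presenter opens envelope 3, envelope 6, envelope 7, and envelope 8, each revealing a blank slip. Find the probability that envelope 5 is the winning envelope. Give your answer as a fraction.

1/4

Consider each possible location of the cheque in turn.
If it is in any of envelopes 1, 2, 4, and 5 (prior 1/8 each): the presenter picks exactly this set with probability 1/35 regardless, and none is the prize; weight (1/8)·(1/35) = 1/280 each.
If it is in any of envelopes 3, 6, 7, and 8 (prior 1/8 each): that envelope was opened and seen not to hold the prize — ruled out; weight (1/8)·0 = 0 each.
The weights sum to 1/70.
So P(the cheque in envelope 5 | the presenter opened envelope 3, envelope 6, envelope 7, and envelope 8) = (1/280) / (1/70) = 1/4.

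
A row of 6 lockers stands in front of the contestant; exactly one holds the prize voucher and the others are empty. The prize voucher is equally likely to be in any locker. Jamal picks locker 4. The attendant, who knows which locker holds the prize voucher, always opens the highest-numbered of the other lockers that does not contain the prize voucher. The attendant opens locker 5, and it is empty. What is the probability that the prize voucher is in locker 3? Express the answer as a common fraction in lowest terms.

0

Apply Bayes' rule, conditioning on where the prize voucher actually is.
If it is in any of lockers 1, 2, 3, and 4 (prior 1/6 each): the attendant would have opened locker 6 instead, probability 0; weight (1/6)·0 = 0 each.
If it is in locker 5 (prior 1/6): the attendant opened locker 5, so this case is ruled out; weight (1/6)·0 = 0.
If it is in locker 6 (prior 1/6): locker 5 is the highest-numbered option available, probability 1; weight (1/6)·1 = 1/6.
The weights sum to 1/6.
So P(the prize voucher in locker 3 | the attendant opened locker 5) = 0 / (1/6) = 0.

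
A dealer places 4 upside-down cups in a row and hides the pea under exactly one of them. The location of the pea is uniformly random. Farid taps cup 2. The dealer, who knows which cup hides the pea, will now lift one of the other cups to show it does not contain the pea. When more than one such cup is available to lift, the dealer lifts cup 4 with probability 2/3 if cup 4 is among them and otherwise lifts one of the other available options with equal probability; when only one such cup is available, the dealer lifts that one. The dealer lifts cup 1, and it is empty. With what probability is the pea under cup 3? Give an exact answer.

Condition on the true location of the pea.
If it is under cup 1 (prior 1/4): the dealer opened cup 1, so this case is ruled out; weight (1/4)·0 = 0.
If it is under cup 2 (prior 1/4): cup 4 is available but not opened; cup 1 gets probability (1 − 2/3)/2 = 1/6; weight (1/4)·(1/6) = 1/24.
If it is under cup 3 (prior 1/4): cup 4 is available but not opened, probability 1/3; weight (1/4)·(1/3) = 1/12.
If it is under cup 4 (prior 1/4): cup 4 holds the prize so is unavailable; the dealer chooses uniformly among the 2 others, probability 1/2; weight (1/4)·(1/2) = 1/8.
The weights sum to 1/4.
So P(the pea under cup 3 | the dealer opened cup 1) = (1/12) / (1/4) = 1/3.

1/3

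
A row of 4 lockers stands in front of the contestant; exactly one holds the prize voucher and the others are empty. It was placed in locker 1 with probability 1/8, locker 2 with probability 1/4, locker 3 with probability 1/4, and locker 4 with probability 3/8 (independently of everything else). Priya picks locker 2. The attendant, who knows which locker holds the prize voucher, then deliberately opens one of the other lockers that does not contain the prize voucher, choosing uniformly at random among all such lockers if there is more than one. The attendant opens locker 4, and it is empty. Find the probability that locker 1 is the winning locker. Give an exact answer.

Consider each possible location of the prize voucher in turn.
If it is in locker 1 (prior 1/8): the attendant has 2 equally likely choices, so probability 1/2; weight (1/8)·(1/2) = 1/16.
If it is in locker 2 (prior 1/4): the attendant has 3 equally likely choices, so probability 1/3; weight (1/4)·(1/3) = 1/12.
If it is in locker 3 (prior 1/4): the attendant has 2 equally likely choices, so probability 1/2; weight (1/4)·(1/2) = 1/8.
If it is in locker 4 (prior 3/8): the attendant opened locker 4, so this case is ruled out; weight (3/8)·0 = 0.
The weights sum to 13/48.
So P(the prize voucher in locker 1 | the attendant opened locker 4) = (1/16) / (13/48) = 3/13.

3/13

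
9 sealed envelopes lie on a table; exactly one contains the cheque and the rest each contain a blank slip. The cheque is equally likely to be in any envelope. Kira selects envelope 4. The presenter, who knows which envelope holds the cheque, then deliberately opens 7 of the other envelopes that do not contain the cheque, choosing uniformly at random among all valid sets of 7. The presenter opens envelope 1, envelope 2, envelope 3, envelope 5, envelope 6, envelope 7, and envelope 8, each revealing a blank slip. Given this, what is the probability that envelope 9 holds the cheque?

8/9

Consider each possible location of the cheque in turn.
If it is in any of envelopes 1, 2, 3, 5, 6, 7, and 8 (prior 1/9 each): that envelope was opened and seen not to hold the prize — ruled out; weight (1/9)·0 = 0 each.
If it is in envelope 4 (prior 1/9): the presenter has 8 equally likely choices, so probability 1/8; weight (1/9)·(1/8) = 1/72.
If it is in envelope 9 (prior 1/9): the presenter has no choice, probability 1; weight (1/9)·1 = 1/9.
The weights sum to 1/8.
So P(the cheque in envelope 9 | the presenter opened envelope 1, envelope 2, envelope 3, envelope 5, envelope 6, envelope 7, and envelope 8) = (1/9) / (1/8) = 8/9.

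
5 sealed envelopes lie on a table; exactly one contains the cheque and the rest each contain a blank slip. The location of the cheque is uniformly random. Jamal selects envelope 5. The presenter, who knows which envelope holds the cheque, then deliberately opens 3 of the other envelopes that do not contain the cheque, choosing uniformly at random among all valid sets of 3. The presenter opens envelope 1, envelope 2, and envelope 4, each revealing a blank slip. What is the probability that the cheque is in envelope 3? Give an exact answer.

Condition on the true location of the cheque.
If it is in any of envelopes 1, 2, and 4 (prior 1/5 each): that envelope was opened and seen not to hold the prize — ruled out; weight (1/5)·0 = 0 each.
If it is in envelope 3 (prior 1/5): the presenter has no choice, probability 1; weight (1/5)·1 = 1/5.
If it is in envelope 5 (prior 1/5): the presenter has 4 equally likely choices, so probability 1/4; weight (1/5)·(1/4) = 1/20.
The weights sum to 1/4.
So P(the cheque in envelope 3 | the presenter opened envelope 1, envelope 2, and envelope 4) = (1/5) / (1/4) = 4/5.

4/5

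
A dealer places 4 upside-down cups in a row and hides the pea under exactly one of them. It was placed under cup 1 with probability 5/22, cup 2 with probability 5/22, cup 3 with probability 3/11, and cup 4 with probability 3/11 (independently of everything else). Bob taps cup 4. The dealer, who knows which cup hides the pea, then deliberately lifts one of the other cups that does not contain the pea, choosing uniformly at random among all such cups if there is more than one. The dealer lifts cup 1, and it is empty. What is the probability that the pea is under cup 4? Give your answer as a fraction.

Consider each possible location of the pea in turn.
If it is under cup 1 (prior 5/22): the dealer opened cup 1, so this case is ruled out; weight (5/22)·0 = 0.
If it is under cup 2 (prior 5/22): the dealer has 2 equally likely choices, so probability 1/2; weight (5/22)·(1/2) = 5/44.
If it is under cup 3 (prior 3/11): the dealer has 2 equally likely choices, so probability 1/2; weight (3/11)·(1/2) = 3/22.
If it is under cup 4 (prior 3/11): the dealer has 3 equally likely choices, so probability 1/3; weight (3/11)·(1/3) = 1/11.
The weights sum to 15/44.
So P(the pea under cup 4 | the dealer opened cup 1) = (1/11) / (15/44) = 4/15.

4/15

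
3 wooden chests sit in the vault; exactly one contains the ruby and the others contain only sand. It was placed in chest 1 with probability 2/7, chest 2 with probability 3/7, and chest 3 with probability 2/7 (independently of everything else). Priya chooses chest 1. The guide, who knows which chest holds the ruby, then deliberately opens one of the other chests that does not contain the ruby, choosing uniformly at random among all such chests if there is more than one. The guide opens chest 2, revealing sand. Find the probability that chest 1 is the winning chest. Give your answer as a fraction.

Apply Bayes' rule, conditioning on where the ruby actually is.
If it is in chest 1 (prior 2/7): the guide has 2 equally likely choices, so probability 1/2; weight (2/7)·(1/2) = 1/7.
If it is in chest 2 (prior 3/7): the guide opened chest 2, so this case is ruled out; weight (3/7)·0 = 0.
If it is in chest 3 (prior 2/7): the guide has no choice, probability 1; weight (2/7)·1 = 2/7.
The weights sum to 3/7.
So P(the ruby in chest 1 | the guide opened chest 2) = (1/7) / (3/7) = 1/3.

1/3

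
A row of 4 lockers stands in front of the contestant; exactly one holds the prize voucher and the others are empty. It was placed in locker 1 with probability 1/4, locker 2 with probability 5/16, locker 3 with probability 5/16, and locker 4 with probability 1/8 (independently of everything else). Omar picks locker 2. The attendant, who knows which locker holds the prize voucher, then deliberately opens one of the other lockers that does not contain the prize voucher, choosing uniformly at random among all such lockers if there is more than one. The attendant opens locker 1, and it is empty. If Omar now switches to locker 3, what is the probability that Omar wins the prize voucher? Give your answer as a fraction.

Consider each possible location of the prize voucher in turn.
If it is in locker 1 (prior 1/4): the attendant opened locker 1, so this case is ruled out; weight (1/4)·0 = 0.
If it is in locker 2 (prior 5/16): the attendant has 3 equally likely choices, so probability 1/3; weight (5/16)·(1/3) = 5/48.
If it is in locker 3 (prior 5/16): the attendant has 2 equally likely choices, so probability 1/2; weight (5/16)·(1/2) = 5/32.
If it is in locker 4 (prior 1/8): the attendant has 2 equally likely choices, so probability 1/2; weight (1/8)·(1/2) = 1/16.
The weights sum to 31/96.
So P(the prize voucher in locker 3 | the attendant opened locker 1) = (5/32) / (31/96) = 15/31.

15/31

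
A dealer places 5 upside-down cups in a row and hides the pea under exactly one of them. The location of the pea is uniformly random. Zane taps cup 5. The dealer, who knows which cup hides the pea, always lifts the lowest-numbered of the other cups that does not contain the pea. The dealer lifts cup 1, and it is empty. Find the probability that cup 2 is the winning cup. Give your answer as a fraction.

1/4

Apply Bayes' rule, conditioning on where the pea actually is.
If it is under cup 1 (prior 1/5): the dealer opened cup 1, so this case is ruled out; weight (1/5)·0 = 0.
If it is under any of cups 2, 3, 4, and 5 (prior 1/5 each): cup 1 is the lowest-numbered option available, probability 1; weight (1/5)·1 = 1/5 each.
The weights sum to 4/5.
So P(the pea under cup 2 | the dealer opened cup 1) = (1/5) / (4/5) = 1/4.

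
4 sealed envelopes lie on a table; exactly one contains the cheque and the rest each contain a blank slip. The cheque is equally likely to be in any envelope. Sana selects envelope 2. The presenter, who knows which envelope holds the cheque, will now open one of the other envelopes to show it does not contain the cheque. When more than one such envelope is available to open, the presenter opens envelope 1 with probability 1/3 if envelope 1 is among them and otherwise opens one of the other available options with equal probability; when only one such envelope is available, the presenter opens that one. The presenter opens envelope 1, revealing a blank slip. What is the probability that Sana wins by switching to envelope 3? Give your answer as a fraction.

Consider each possible location of the cheque in turn.
If it is in envelope 1 (prior 1/4): the presenter opened envelope 1, so this case is ruled out; weight (1/4)·0 = 0.
If it is in any of envelopes 2, 3, and 4 (prior 1/4 each): envelope 1 is available, opened with probability 1/3; weight (1/4)·(1/3) = 1/12 each.
The weights sum to 1/4.
So P(the cheque in envelope 3 | the presenter opened envelope 1) = (1/12) / (1/4) = 1/3.

1/3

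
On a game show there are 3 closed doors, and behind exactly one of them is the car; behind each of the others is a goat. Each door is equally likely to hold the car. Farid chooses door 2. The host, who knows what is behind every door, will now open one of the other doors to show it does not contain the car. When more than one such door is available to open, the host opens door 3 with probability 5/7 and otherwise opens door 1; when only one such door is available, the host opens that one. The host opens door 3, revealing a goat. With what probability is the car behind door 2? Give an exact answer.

Condition on the true location of the car.
If it is behind door 1 (prior 1/3): only door 3 is available, probability 1; weight (1/3)·1 = 1/3.
If it is behind door 2 (prior 1/3): door 3 is available, opened with probability 5/7; weight (1/3)·(5/7) = 5/21.
If it is behind door 3 (prior 1/3): the host opened door 3, so this case is ruled out; weight (1/3)·0 = 0.
The weights sum to 4/7.
So P(the car behind door 2 | the host opened door 3) = (5/21) / (4/7) = 5/12.

5/12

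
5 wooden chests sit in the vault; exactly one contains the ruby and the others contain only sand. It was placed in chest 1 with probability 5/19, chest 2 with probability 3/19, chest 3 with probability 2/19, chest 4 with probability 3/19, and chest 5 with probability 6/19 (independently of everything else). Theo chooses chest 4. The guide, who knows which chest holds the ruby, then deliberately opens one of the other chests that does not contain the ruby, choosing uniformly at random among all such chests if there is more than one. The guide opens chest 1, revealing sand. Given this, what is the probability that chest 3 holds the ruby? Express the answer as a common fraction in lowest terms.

Apply Bayes' rule, conditioning on where the ruby actually is.
If it is in chest 1 (prior 5/19): the guide opened chest 1, so this case is ruled out; weight (5/19)·0 = 0.
If it is in chest 2 (prior 3/19): the guide has 3 equally likely choices, so probability 1/3; weight (3/19)·(1/3) = 1/19.
If it is in chest 3 (prior 2/19): the guide has 3 equally likely choices, so probability 1/3; weight (2/19)·(1/3) = 2/57.
If it is in chest 4 (prior 3/19): the guide has 4 equally likely choices, so probability 1/4; weight (3/19)·(1/4) = 3/76.
If it is in chest 5 (prior 6/19): the guide has 3 equally likely choices, so probability 1/3; weight (6/19)·(1/3) = 2/19.
The weights sum to 53/228.
So P(the ruby in chest 3 | the guide opened chest 1) = (2/57) / (53/228) = 8/53.

8/53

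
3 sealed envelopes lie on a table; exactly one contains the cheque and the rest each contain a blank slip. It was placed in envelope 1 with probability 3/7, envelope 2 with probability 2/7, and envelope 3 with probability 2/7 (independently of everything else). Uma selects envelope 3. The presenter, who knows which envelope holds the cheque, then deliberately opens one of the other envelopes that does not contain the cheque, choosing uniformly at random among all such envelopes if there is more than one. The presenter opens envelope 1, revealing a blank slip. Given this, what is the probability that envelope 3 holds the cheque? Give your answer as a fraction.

1/3

Consider each possible location of the cheque in turn.
If it is in envelope 1 (prior 3/7): the presenter opened envelope 1, so this case is ruled out; weight (3/7)·0 = 0.
If it is in envelope 2 (prior 2/7): the presenter has no choice, probability 1; weight (2/7)·1 = 2/7.
If it is in envelope 3 (prior 2/7): the presenter has 2 equally likely choices, so probability 1/2; weight (2/7)·(1/2) = 1/7.
The weights sum to 3/7.
So P(the cheque in envelope 3 | the presenter opened envelope 1) = (1/7) / (3/7) = 1/3.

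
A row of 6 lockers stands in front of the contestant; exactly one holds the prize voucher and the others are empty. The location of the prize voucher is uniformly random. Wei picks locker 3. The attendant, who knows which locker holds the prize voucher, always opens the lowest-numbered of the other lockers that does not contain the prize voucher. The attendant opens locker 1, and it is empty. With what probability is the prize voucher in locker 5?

Apply Bayes' rule, conditioning on where the prize voucher actually is.
If it is in locker 1 (prior 1/6): the attendant opened locker 1, so this case is ruled out; weight (1/6)·0 = 0.
If it is in any of lockers 2, 3, 4, 5, and 6 (prior 1/6 each): locker 1 is the lowest-numbered option available, probability 1; weight (1/6)·1 = 1/6 each.
The weights sum to 5/6.
So P(the prize voucher in locker 5 | the attendant opened locker 1) = (1/6) / (5/6) = 1/5.

1/5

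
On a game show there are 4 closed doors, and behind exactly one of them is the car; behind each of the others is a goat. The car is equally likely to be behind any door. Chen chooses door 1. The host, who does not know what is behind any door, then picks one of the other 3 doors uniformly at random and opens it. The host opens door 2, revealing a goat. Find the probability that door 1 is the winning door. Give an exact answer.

1/3

Condition on the true location of the car.
If it is behind any of doors 1, 3, and 4 (prior 1/4 each): the host picks door 2 with probability 1/3 regardless, and it is not the prize; weight (1/4)·(1/3) = 1/12 each.
If it is behind door 2 (prior 1/4): the host opened door 2, so this case is ruled out; weight (1/4)·0 = 0.
The weights sum to 1/4.
So P(the car behind door 1 | the host opened door 2) = (1/12) / (1/4) = 1/3.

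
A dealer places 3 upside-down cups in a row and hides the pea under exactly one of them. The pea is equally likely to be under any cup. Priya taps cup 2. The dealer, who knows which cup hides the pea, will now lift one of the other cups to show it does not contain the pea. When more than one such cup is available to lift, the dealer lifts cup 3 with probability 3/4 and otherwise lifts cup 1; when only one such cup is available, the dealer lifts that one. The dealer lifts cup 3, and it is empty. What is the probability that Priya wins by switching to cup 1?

4/7

Condition on the true location of the pea.
If it is under cup 1 (prior 1/3): only cup 3 is available, probability 1; weight (1/3)·1 = 1/3.
If it is under cup 2 (prior 1/3): cup 3 is available, opened with probability 3/4; weight (1/3)·(3/4) = 1/4.
If it is under cup 3 (prior 1/3): the dealer opened cup 3, so this case is ruled out; weight (1/3)·0 = 0.
The weights sum to 7/12.
So P(the pea under cup 1 | the dealer opened cup 3) = (1/3) / (7/12) = 4/7.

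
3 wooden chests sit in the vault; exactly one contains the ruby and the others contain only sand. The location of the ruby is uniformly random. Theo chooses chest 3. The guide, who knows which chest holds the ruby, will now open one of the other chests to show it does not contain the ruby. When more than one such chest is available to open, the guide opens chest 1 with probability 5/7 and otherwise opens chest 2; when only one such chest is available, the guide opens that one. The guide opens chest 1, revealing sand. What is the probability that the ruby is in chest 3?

5/12

Apply Bayes' rule, conditioning on where the ruby actually is.
If it is in chest 1 (prior 1/3): the guide opened chest 1, so this case is ruled out; weight (1/3)·0 = 0.
If it is in chest 2 (prior 1/3): only chest 1 is available, probability 1; weight (1/3)·1 = 1/3.
If it is in chest 3 (prior 1/3): chest 1 is available, opened with probability 5/7; weight (1/3)·(5/7) = 5/21.
The weights sum to 4/7.
So P(the ruby in chest 3 | the guide opened chest 1) = (5/21) / (4/7) = 5/12.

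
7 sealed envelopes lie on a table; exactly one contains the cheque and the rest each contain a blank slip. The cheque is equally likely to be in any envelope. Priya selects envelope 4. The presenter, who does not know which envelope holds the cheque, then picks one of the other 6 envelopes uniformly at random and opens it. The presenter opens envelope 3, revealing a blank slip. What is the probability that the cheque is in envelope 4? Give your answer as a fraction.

1/6

Consider each possible location of the cheque in turn.
If it is in any of envelopes 1, 2, 4, 5, 6, and 7 (prior 1/7 each): the presenter picks envelope 3 with probability 1/6 regardless, and it is not the prize; weight (1/7)·(1/6) = 1/42 each.
If it is in envelope 3 (prior 1/7): the presenter opened envelope 3, so this case is ruled out; weight (1/7)·0 = 0.
The weights sum to 1/7.
So P(the cheque in envelope 4 | the presenter opened envelope 3) = (1/42) / (1/7) = 1/6.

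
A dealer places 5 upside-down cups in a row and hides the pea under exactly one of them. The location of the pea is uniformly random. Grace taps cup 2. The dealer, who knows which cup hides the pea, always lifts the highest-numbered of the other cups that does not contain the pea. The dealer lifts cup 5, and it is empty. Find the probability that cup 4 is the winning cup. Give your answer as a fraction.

1/4

Consider each possible location of the pea in turn.
If it is under any of cups 1, 2, 3, and 4 (prior 1/5 each): cup 5 is the highest-numbered option available, probability 1; weight (1/5)·1 = 1/5 each.
If it is under cup 5 (prior 1/5): the dealer opened cup 5, so this case is ruled out; weight (1/5)·0 = 0.
The weights sum to 4/5.
So P(the pea under cup 4 | the dealer opened cup 5) = (1/5) / (4/5) = 1/4.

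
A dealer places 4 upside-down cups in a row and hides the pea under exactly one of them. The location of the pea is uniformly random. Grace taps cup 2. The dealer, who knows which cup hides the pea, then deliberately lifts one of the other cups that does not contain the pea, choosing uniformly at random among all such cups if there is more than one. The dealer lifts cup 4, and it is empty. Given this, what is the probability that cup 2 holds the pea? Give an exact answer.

Consider each possible location of the pea in turn.
If it is under either of cups 1 and 3 (prior 1/4 each): the dealer has 2 equally likely choices, so probability 1/2; weight (1/4)·(1/2) = 1/8 each.
If it is under cup 2 (prior 1/4): the dealer has 3 equally likely choices, so probability 1/3; weight (1/4)·(1/3) = 1/12.
If it is under cup 4 (prior 1/4): the dealer opened cup 4, so this case is ruled out; weight (1/4)·0 = 0.
The weights sum to 1/3.
So P(the pea under cup 2 | the dealer opened cup 4) = (1/12) / (1/3) = 1/4.

1/4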